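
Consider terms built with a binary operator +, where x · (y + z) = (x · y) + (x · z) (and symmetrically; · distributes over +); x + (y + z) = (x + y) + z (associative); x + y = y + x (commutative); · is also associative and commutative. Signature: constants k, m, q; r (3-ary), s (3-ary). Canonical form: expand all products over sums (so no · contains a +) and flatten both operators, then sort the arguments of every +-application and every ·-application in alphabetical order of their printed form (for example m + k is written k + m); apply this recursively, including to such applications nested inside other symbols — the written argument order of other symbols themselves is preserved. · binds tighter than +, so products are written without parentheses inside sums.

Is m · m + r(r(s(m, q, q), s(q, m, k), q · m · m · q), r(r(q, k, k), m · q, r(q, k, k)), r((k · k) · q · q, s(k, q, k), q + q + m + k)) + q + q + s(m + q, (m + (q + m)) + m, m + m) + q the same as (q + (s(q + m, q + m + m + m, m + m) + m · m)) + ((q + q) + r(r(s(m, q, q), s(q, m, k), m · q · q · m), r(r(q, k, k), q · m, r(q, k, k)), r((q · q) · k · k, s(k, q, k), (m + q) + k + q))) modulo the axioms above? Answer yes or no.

Left:  m · m + r(r(s(m, q, q), s(q, m, k), q · m · m · q), r(r(q, k, k), m · q, r(q, k, k)), r((k · k) · q · q, s(k, q, k), q + q + m + k)) + q + q + s(m + q, (m + (q + m)) + m, m + m) + q
  Merge nested applications:  m · m + r(r(s(m, q, q), s(q, m, k), m · m · q · q), r(r(q, k, k), m · q, r(q, k, k)), r(k · k · q · q, s(k, q, k), k + m + q + q)) + q + q + s(m + q, m + m + m + q, m + m) + q
  Order the arguments:  m · m + q + q + q + r(r(s(m, q, q), s(q, m, k), m · m · q · q), r(r(q, k, k), m · q, r(q, k, k)), r(k · k · q · q, s(k, q, k), k + m + q + q)) + s(m + q, m + m + m + q, m + m)
Right:  (q + (s(q + m, q + m + m + m, m + m) + m · m)) + ((q + q) + r(r(s(m, q, q), s(q, m, k), m · q · q · m), r(r(q, k, k), q · m, r(q, k, k)), r((q · q) · k · k, s(k, q, k), (m + q) + k + q)))
  Merge nested applications:  q + s(m + q, m + m + m + q, m + m) + m · m + q + q + r(r(s(m, q, q), s(q, m, k), m · m · q · q), r(r(q, k, k), m · q, r(q, k, k)), r(k · k · q · q, s(k, q, k), k + m + q + q))
  Sort arguments:  m · m + q + q + q + r(r(s(m, q, q), s(q, m, k), m · m · q · q), r(r(q, k, k), m · q, r(q, k, k)), r(k · k · q · q, s(k, q, k), k + m + q + q)) + s(m + q, m + m + m + q, m + m)

Answer: yes — both canonical forms are m · m + q + q + q + r(r(s(m, q, q), s(q, m, k), m · m · q · q), r(r(q, k, k), m · q, r(q, k, k)), r(k · k · q · q, s(k, q, k), k + m + q + q)) + s(m + q, m + m + m + q, m + m)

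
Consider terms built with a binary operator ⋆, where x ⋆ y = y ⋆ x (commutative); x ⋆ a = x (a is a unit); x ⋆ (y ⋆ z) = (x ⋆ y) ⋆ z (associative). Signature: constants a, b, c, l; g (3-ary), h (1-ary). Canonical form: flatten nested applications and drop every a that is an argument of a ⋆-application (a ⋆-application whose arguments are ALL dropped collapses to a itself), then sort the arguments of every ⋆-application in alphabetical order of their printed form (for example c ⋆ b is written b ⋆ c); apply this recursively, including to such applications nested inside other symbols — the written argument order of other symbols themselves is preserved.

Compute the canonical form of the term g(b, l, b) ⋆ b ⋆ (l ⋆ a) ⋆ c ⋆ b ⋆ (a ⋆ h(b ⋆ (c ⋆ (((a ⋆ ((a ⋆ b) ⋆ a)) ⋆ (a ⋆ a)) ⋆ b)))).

Answer: b ⋆ b ⋆ c ⋆ g(b, l, b) ⋆ h(b ⋆ b ⋆ b ⋆ c) ⋆ l

Derivation:
Merge nested applications:  g(b, l, b) ⋆ b ⋆ l ⋆ a ⋆ c ⋆ b ⋆ a ⋆ h(b ⋆ (c ⋆ (((a ⋆ ((a ⋆ b) ⋆ a)) ⋆ (a ⋆ a)) ⋆ b)))
Canonicalize subterm:  h(b ⋆ (c ⋆ (((a ⋆ ((a ⋆ b) ⋆ a)) ⋆ (a ⋆ a)) ⋆ b)))  →  h(b ⋆ b ⋆ b ⋆ c)
Unit:  drop a (×2)
Order the arguments:  b ⋆ b ⋆ c ⋆ g(b, l, b) ⋆ h(b ⋆ b ⋆ b ⋆ c) ⋆ l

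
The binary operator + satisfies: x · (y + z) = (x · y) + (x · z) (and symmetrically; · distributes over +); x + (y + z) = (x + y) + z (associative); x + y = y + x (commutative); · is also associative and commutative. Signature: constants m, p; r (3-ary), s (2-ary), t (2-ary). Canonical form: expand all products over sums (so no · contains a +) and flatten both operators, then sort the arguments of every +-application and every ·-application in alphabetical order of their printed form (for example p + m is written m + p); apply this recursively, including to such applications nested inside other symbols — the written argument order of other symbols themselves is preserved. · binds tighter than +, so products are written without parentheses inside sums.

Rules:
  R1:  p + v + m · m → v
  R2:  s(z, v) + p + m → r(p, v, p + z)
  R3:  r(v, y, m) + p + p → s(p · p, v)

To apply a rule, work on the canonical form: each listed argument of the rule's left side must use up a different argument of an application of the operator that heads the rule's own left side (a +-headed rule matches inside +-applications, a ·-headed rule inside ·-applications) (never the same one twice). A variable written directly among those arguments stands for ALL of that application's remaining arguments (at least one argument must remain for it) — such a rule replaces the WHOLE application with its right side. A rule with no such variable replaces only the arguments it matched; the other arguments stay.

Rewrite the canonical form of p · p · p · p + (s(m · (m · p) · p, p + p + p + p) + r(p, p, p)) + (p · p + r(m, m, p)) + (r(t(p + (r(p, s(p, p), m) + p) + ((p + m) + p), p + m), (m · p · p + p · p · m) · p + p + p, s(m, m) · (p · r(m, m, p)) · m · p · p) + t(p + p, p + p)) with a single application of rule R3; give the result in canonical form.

Answer: p · p + p · p · p · p + r(m, m, p) + r(p, p, p) + r(t(m + p + p + s(p · p, p), m + p), m · p · p · p + m · p · p · p + p + p, m · p · p · p · r(m, m, p) · s(m, m)) + s(m · m · p · p, p + p + p + p) + t(p + p, p + p)

Derivation:
Canonical form:  p · p + p · p · p · p + r(m, m, p) + r(p, p, p) + r(t(m + p + p + p + p + r(p, s(p, p), m), m + p), m · p · p · p + m · p · p · p + p + p, m · p · p · p · r(m, m, p) · s(m, m)) + s(m · m · p · p, p + p + p + p) + t(p + p, p + p)
R3 matches:  uses p, p, r(p, s(p, p), m);  v := p, y := s(p, p)
New term:  p · p + p · p · p · p + r(m, m, p) + r(p, p, p) + r(t(m + p + p + s(p · p, p), m + p), m · p · p · p + m · p · p · p + p + p, m · p · p · p · r(m, m, p) · s(m, m)) + s(m · m · p · p, p + p + p + p) + t(p + p, p + p)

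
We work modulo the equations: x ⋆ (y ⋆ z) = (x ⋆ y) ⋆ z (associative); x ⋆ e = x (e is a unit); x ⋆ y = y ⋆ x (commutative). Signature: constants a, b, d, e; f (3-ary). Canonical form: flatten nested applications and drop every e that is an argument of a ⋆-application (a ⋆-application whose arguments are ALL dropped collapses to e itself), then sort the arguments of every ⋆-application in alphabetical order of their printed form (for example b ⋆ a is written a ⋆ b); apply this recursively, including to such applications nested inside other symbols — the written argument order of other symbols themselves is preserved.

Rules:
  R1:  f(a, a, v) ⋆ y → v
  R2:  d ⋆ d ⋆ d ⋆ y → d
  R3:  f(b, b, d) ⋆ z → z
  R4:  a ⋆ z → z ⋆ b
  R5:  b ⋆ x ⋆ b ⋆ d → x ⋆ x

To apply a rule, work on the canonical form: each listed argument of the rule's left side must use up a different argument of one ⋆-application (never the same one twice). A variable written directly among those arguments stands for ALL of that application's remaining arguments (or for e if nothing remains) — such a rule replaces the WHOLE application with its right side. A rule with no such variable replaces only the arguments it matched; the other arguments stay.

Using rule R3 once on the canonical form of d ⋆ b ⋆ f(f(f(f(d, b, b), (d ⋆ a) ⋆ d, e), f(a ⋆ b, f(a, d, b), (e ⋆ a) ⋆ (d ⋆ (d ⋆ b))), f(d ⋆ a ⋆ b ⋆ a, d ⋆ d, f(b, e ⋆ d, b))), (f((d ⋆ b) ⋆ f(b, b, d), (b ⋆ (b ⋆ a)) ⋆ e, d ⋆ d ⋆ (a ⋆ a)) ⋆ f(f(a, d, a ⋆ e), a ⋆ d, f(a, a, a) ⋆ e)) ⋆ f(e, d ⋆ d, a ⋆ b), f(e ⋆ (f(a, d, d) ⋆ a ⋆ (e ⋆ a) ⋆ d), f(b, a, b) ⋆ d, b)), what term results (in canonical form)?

Canonical form:  b ⋆ d ⋆ f(f(f(f(d, b, b), a ⋆ d ⋆ d, e), f(a ⋆ b, f(a, d, b), a ⋆ b ⋆ d ⋆ d), f(a ⋆ a ⋆ b ⋆ d, d ⋆ d, f(b, d, b))), f(b ⋆ d ⋆ f(b, b, d), a ⋆ b ⋆ b, a ⋆ a ⋆ d ⋆ d) ⋆ f(e, d ⋆ d, a ⋆ b) ⋆ f(f(a, d, a), a ⋆ d, f(a, a, a)), f(a ⋆ a ⋆ d ⋆ f(a, d, d), d ⋆ f(b, a, b), b))
R3 matches:  uses f(b, b, d);  z := b ⋆ d
The variable takes the whole remainder — replace the entire application.
Result:  b ⋆ d ⋆ f(f(f(f(d, b, b), a ⋆ d ⋆ d, e), f(a ⋆ b, f(a, d, b), a ⋆ b ⋆ d ⋆ d), f(a ⋆ a ⋆ b ⋆ d, d ⋆ d, f(b, d, b))), f(b ⋆ d, a ⋆ b ⋆ b, a ⋆ a ⋆ d ⋆ d) ⋆ f(e, d ⋆ d, a ⋆ b) ⋆ f(f(a, d, a), a ⋆ d, f(a, a, a)), f(a ⋆ a ⋆ d ⋆ f(a, d, d), d ⋆ f(b, a, b), b))

Answer: b ⋆ d ⋆ f(f(f(f(d, b, b), a ⋆ d ⋆ d, e), f(a ⋆ b, f(a, d, b), a ⋆ b ⋆ d ⋆ d), f(a ⋆ a ⋆ b ⋆ d, d ⋆ d, f(b, d, b))), f(b ⋆ d, a ⋆ b ⋆ b, a ⋆ a ⋆ d ⋆ d) ⋆ f(e, d ⋆ d, a ⋆ b) ⋆ f(f(a, d, a), a ⋆ d, f(a, a, a)), f(a ⋆ a ⋆ d ⋆ f(a, d, d), d ⋆ f(b, a, b), b))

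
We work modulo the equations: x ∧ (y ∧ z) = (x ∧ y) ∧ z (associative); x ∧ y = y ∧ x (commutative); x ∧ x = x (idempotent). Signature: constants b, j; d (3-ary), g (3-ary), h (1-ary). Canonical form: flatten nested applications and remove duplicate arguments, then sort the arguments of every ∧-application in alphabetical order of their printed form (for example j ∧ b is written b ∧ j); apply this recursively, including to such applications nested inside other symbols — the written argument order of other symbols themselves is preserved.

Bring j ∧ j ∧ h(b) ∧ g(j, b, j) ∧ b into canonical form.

Answer: b ∧ g(j, b, j) ∧ h(b) ∧ j

Derivation:
Idempotence:  drop duplicate j
Sort arguments:  b ∧ g(j, b, j) ∧ h(b) ∧ j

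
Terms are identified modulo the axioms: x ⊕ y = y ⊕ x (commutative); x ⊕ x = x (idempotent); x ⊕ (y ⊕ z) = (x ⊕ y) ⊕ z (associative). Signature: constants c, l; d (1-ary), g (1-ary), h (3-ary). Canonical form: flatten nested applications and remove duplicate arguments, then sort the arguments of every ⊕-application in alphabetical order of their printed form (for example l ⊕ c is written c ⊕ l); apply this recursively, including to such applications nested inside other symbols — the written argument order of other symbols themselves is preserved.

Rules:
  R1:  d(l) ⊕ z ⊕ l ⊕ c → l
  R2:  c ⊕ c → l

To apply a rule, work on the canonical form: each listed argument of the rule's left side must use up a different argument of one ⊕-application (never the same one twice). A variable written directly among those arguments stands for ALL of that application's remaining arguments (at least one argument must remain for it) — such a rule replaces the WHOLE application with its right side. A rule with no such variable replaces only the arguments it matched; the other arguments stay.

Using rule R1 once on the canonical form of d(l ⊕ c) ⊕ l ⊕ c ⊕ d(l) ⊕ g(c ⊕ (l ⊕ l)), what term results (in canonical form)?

Answer: l

Derivation:
Canonical form:  c ⊕ d(c ⊕ l) ⊕ d(l) ⊕ g(c ⊕ l) ⊕ l
Apply R1:  consuming c, d(l), l;  z := d(c ⊕ l) ⊕ g(c ⊕ l)
Every leftover argument binds to the variable; the entire application is replaced.
Giving:  l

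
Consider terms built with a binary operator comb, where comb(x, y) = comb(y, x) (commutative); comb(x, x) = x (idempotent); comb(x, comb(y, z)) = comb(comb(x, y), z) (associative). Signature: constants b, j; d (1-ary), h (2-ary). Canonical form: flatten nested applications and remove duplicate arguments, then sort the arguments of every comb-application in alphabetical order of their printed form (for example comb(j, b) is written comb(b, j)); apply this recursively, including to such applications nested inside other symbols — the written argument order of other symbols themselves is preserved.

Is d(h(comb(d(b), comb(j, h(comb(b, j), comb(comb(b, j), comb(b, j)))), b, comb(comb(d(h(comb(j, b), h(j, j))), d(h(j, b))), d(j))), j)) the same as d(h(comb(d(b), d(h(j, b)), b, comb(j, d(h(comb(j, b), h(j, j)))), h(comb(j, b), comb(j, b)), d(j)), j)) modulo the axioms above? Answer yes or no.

Left:  d(h(comb(d(b), comb(j, h(comb(b, j), comb(comb(b, j), comb(b, j)))), b, comb(comb(d(h(comb(j, b), h(j, j))), d(h(j, b))), d(j))), j))
  Work inside:  comb(d(b), comb(j, h(comb(b, j), comb(comb(b, j), comb(b, j)))), b, comb(comb(d(h(comb(j, b), h(j, j))), d(h(j, b))), d(j)))
  Merge nested applications:  comb(d(b), j, h(comb(b, j), comb(comb(b, j), comb(b, j))), b, d(h(comb(j, b), h(j, j))), d(h(j, b)), d(j))
  Canonicalize subterm:  h(comb(b, j), comb(comb(b, j), comb(b, j)))  →  h(comb(b, j), comb(b, j))
  Canonicalize subterm:  d(h(comb(j, b), h(j, j)))  →  d(h(comb(b, j), h(j, j)))
  Sort:  comb(b, d(b), d(h(comb(b, j), h(j, j))), d(h(j, b)), d(j), h(comb(b, j), comb(b, j)), j)
  Reassemble:  d(h(comb(b, d(b), d(h(comb(b, j), h(j, j))), d(h(j, b)), d(j), h(comb(b, j), comb(b, j)), j), j))
Right:  d(h(comb(d(b), d(h(j, b)), b, comb(j, d(h(comb(j, b), h(j, j)))), h(comb(j, b), comb(j, b)), d(j)), j))
  Descend into:  comb(d(b), d(h(j, b)), b, comb(j, d(h(comb(j, b), h(j, j)))), h(comb(j, b), comb(j, b)), d(j))
  Un-nest:  comb(d(b), d(h(j, b)), b, j, d(h(comb(j, b), h(j, j))), h(comb(j, b), comb(j, b)), d(j))
  Simplify inside:  d(h(comb(j, b), h(j, j)))  →  d(h(comb(b, j), h(j, j)))
  Simplify inside:  h(comb(j, b), comb(j, b))  →  h(comb(b, j), comb(b, j))
  Order the arguments:  comb(b, d(b), d(h(comb(b, j), h(j, j))), d(h(j, b)), d(j), h(comb(b, j), comb(b, j)), j)
  Rebuild:  d(h(comb(b, d(b), d(h(comb(b, j), h(j, j))), d(h(j, b)), d(j), h(comb(b, j), comb(b, j)), j), j))

Answer: yes — both canonical forms are d(h(comb(b, d(b), d(h(comb(b, j), h(j, j))), d(h(j, b)), d(j), h(comb(b, j), comb(b, j)), j), j))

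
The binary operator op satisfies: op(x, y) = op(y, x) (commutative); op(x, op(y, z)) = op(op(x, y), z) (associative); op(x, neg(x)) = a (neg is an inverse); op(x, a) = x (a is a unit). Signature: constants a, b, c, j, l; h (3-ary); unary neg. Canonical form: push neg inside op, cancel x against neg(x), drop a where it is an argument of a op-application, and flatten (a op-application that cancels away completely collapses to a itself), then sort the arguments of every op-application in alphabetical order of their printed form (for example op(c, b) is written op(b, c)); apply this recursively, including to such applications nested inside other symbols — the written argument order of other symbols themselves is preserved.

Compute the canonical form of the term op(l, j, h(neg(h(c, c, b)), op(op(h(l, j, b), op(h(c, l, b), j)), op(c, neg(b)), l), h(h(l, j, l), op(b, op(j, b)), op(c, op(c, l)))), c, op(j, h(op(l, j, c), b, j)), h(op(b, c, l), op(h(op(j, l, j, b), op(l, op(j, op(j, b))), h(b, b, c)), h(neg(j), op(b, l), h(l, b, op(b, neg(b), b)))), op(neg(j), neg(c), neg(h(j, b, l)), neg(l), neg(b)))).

Collect terms:  op(l, j, j, h(neg(h(c, c, b)), op(c, h(c, l, b), h(l, j, b), j, l, neg(b)), h(h(l, j, l), op(b, b, j), op(c, c, l))), c, h(op(c, j, l), b, j), h(op(b, c, l), op(h(neg(j), op(b, l), h(l, b, b)), h(op(b, j, j, l), op(b, j, j, l), h(b, b, c))), op(neg(b), neg(c), neg(h(j, b, l)), neg(j), neg(l))))
Order the arguments:  op(c, h(neg(h(c, c, b)), op(c, h(c, l, b), h(l, j, b), j, l, neg(b)), h(h(l, j, l), op(b, b, j), op(c, c, l))), h(op(b, c, l), op(h(neg(j), op(b, l), h(l, b, b)), h(op(b, j, j, l), op(b, j, j, l), h(b, b, c))), op(neg(b), neg(c), neg(h(j, b, l)), neg(j), neg(l))), h(op(c, j, l), b, j), j, j, l)

Answer: op(c, h(neg(h(c, c, b)), op(c, h(c, l, b), h(l, j, b), j, l, neg(b)), h(h(l, j, l), op(b, b, j), op(c, c, l))), h(op(b, c, l), op(h(neg(j), op(b, l), h(l, b, b)), h(op(b, j, j, l), op(b, j, j, l), h(b, b, c))), op(neg(b), neg(c), neg(h(j, b, l)), neg(j), neg(l))), h(op(c, j, l), b, j), j, j, l)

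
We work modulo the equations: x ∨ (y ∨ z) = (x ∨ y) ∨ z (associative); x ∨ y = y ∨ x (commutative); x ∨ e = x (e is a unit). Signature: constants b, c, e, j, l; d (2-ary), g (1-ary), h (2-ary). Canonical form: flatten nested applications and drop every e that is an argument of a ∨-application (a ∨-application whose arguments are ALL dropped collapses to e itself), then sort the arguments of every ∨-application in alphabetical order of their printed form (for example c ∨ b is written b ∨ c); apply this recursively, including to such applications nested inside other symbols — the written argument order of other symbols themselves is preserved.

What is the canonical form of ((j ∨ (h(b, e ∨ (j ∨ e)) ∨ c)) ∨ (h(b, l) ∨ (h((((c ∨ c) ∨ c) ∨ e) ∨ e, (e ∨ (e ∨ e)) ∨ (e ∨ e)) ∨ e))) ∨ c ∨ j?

Merge nested applications:  j ∨ h(b, e ∨ (j ∨ e)) ∨ c ∨ h(b, l) ∨ h((((c ∨ c) ∨ c) ∨ e) ∨ e, (e ∨ (e ∨ e)) ∨ (e ∨ e)) ∨ e ∨ c ∨ j
Canonicalize subterm:  h(b, e ∨ (j ∨ e))  →  h(b, j)
Simplify inside:  h((((c ∨ c) ∨ c) ∨ e) ∨ e, (e ∨ (e ∨ e)) ∨ (e ∨ e))  →  h(c ∨ c ∨ c, e)
Units out:  drop e
Sort:  c ∨ c ∨ h(b, j) ∨ h(b, l) ∨ h(c ∨ c ∨ c, e) ∨ j ∨ j

Answer: c ∨ c ∨ h(b, j) ∨ h(b, l) ∨ h(c ∨ c ∨ c, e) ∨ j ∨ j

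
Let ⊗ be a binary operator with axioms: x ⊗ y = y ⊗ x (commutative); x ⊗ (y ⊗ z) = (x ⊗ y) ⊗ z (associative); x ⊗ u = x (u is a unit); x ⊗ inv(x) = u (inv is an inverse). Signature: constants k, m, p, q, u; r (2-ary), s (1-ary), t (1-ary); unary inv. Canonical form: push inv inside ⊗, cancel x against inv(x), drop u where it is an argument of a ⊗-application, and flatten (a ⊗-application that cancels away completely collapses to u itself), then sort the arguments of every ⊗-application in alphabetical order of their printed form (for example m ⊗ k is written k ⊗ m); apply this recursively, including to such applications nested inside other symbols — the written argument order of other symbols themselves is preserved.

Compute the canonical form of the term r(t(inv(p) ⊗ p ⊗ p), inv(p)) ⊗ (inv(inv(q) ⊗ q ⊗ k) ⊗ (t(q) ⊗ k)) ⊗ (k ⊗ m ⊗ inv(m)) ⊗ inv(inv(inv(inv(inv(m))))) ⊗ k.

Answer: inv(m) ⊗ k ⊗ k ⊗ r(t(p), inv(p)) ⊗ t(q)

Derivation:
Push inv inside:  distribute inv over ⊗ and collapse double inv
Inverses cancel:  q cancels
Combine occurrences:  r(t(p), inv(p)) ⊗ k ⊗ k ⊗ t(q) ⊗ inv(m)
Sort arguments:  inv(m) ⊗ k ⊗ k ⊗ r(t(p), inv(p)) ⊗ t(q)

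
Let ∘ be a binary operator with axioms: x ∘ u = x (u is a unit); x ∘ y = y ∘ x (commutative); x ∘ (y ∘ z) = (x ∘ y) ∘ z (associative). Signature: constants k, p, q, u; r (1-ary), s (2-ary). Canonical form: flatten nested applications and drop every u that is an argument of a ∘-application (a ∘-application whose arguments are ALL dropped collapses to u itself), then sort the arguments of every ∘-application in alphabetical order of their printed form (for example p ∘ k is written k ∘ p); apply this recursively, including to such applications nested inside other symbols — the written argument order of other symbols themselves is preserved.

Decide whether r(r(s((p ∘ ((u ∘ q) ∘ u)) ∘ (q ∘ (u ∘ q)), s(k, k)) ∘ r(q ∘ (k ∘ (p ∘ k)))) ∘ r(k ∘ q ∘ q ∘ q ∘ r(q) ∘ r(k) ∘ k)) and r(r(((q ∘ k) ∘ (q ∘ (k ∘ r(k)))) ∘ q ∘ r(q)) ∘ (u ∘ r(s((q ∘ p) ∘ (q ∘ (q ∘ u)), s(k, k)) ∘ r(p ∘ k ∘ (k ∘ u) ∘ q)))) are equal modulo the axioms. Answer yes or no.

Answer: yes — both canonical forms are r(r(k ∘ k ∘ q ∘ q ∘ q ∘ r(k) ∘ r(q)) ∘ r(r(k ∘ k ∘ p ∘ q) ∘ s(p ∘ q ∘ q ∘ q, s(k, k))))

Derivation:
Left:  r(r(s((p ∘ ((u ∘ q) ∘ u)) ∘ (q ∘ (u ∘ q)), s(k, k)) ∘ r(q ∘ (k ∘ (p ∘ k)))) ∘ r(k ∘ q ∘ q ∘ q ∘ r(q) ∘ r(k) ∘ k))
  Work inside:  r(s((p ∘ ((u ∘ q) ∘ u)) ∘ (q ∘ (u ∘ q)), s(k, k)) ∘ r(q ∘ (k ∘ (p ∘ k)))) ∘ r(k ∘ q ∘ q ∘ q ∘ r(q) ∘ r(k) ∘ k)
  Simplify inside:  r(s((p ∘ ((u ∘ q) ∘ u)) ∘ (q ∘ (u ∘ q)), s(k, k)) ∘ r(q ∘ (k ∘ (p ∘ k))))  →  r(r(k ∘ k ∘ p ∘ q) ∘ s(p ∘ q ∘ q ∘ q, s(k, k)))
  Simplify inside:  r(k ∘ q ∘ q ∘ q ∘ r(q) ∘ r(k) ∘ k)  →  r(k ∘ k ∘ q ∘ q ∘ q ∘ r(k) ∘ r(q))
  Sort arguments:  r(k ∘ k ∘ q ∘ q ∘ q ∘ r(k) ∘ r(q)) ∘ r(r(k ∘ k ∘ p ∘ q) ∘ s(p ∘ q ∘ q ∘ q, s(k, k)))
  Put back:  r(r(k ∘ k ∘ q ∘ q ∘ q ∘ r(k) ∘ r(q)) ∘ r(r(k ∘ k ∘ p ∘ q) ∘ s(p ∘ q ∘ q ∘ q, s(k, k))))
Right:  r(r(((q ∘ k) ∘ (q ∘ (k ∘ r(k)))) ∘ q ∘ r(q)) ∘ (u ∘ r(s((q ∘ p) ∘ (q ∘ (q ∘ u)), s(k, k)) ∘ r(p ∘ k ∘ (k ∘ u) ∘ q))))
  Descend into:  r(((q ∘ k) ∘ (q ∘ (k ∘ r(k)))) ∘ q ∘ r(q)) ∘ (u ∘ r(s((q ∘ p) ∘ (q ∘ (q ∘ u)), s(k, k)) ∘ r(p ∘ k ∘ (k ∘ u) ∘ q)))
  Merge nested applications:  r(((q ∘ k) ∘ (q ∘ (k ∘ r(k)))) ∘ q ∘ r(q)) ∘ u ∘ r(s((q ∘ p) ∘ (q ∘ (q ∘ u)), s(k, k)) ∘ r(p ∘ k ∘ (k ∘ u) ∘ q))
  Simplify inside:  r(((q ∘ k) ∘ (q ∘ (k ∘ r(k)))) ∘ q ∘ r(q))  →  r(k ∘ k ∘ q ∘ q ∘ q ∘ r(k) ∘ r(q))
  Simplify inside:  r(s((q ∘ p) ∘ (q ∘ (q ∘ u)), s(k, k)) ∘ r(p ∘ k ∘ (k ∘ u) ∘ q))  →  r(r(k ∘ k ∘ p ∘ q) ∘ s(p ∘ q ∘ q ∘ q, s(k, k)))
  Units out:  drop u
  Sort arguments:  r(k ∘ k ∘ q ∘ q ∘ q ∘ r(k) ∘ r(q)) ∘ r(r(k ∘ k ∘ p ∘ q) ∘ s(p ∘ q ∘ q ∘ q, s(k, k)))
  Reassemble:  r(r(k ∘ k ∘ q ∘ q ∘ q ∘ r(k) ∘ r(q)) ∘ r(r(k ∘ k ∘ p ∘ q) ∘ s(p ∘ q ∘ q ∘ q, s(k, k))))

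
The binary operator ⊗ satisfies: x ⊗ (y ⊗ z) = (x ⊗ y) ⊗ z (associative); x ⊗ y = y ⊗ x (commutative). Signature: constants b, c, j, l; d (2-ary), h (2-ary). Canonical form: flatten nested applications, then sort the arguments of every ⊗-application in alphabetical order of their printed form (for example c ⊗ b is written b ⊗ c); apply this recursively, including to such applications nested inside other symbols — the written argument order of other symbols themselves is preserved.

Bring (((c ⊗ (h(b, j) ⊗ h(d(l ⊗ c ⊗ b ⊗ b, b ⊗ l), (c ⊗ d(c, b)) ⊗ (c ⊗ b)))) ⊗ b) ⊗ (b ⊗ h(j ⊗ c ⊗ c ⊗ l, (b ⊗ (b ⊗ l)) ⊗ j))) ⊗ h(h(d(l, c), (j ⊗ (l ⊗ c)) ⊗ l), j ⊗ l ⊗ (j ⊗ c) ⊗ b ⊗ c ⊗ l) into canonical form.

Answer: b ⊗ b ⊗ c ⊗ h(b, j) ⊗ h(c ⊗ c ⊗ j ⊗ l, b ⊗ b ⊗ j ⊗ l) ⊗ h(d(b ⊗ b ⊗ c ⊗ l, b ⊗ l), b ⊗ c ⊗ c ⊗ d(c, b)) ⊗ h(h(d(l, c), c ⊗ j ⊗ l ⊗ l), b ⊗ c ⊗ c ⊗ j ⊗ j ⊗ l ⊗ l)

Derivation:
Flatten:  c ⊗ h(b, j) ⊗ h(d(l ⊗ c ⊗ b ⊗ b, b ⊗ l), (c ⊗ d(c, b)) ⊗ (c ⊗ b)) ⊗ b ⊗ b ⊗ h(j ⊗ c ⊗ c ⊗ l, (b ⊗ (b ⊗ l)) ⊗ j) ⊗ h(h(d(l, c), (j ⊗ (l ⊗ c)) ⊗ l), j ⊗ l ⊗ (j ⊗ c) ⊗ b ⊗ c ⊗ l)
Inside:  h(d(l ⊗ c ⊗ b ⊗ b, b ⊗ l), (c ⊗ d(c, b)) ⊗ (c ⊗ b))  →  h(d(b ⊗ b ⊗ c ⊗ l, b ⊗ l), b ⊗ c ⊗ c ⊗ d(c, b))
Inside:  h(j ⊗ c ⊗ c ⊗ l, (b ⊗ (b ⊗ l)) ⊗ j)  →  h(c ⊗ c ⊗ j ⊗ l, b ⊗ b ⊗ j ⊗ l)
Simplify inside:  h(h(d(l, c), (j ⊗ (l ⊗ c)) ⊗ l), j ⊗ l ⊗ (j ⊗ c) ⊗ b ⊗ c ⊗ l)  →  h(h(d(l, c), c ⊗ j ⊗ l ⊗ l), b ⊗ c ⊗ c ⊗ j ⊗ j ⊗ l ⊗ l)
Sort arguments:  b ⊗ b ⊗ c ⊗ h(b, j) ⊗ h(c ⊗ c ⊗ j ⊗ l, b ⊗ b ⊗ j ⊗ l) ⊗ h(d(b ⊗ b ⊗ c ⊗ l, b ⊗ l), b ⊗ c ⊗ c ⊗ d(c, b)) ⊗ h(h(d(l, c), c ⊗ j ⊗ l ⊗ l), b ⊗ c ⊗ c ⊗ j ⊗ j ⊗ l ⊗ l)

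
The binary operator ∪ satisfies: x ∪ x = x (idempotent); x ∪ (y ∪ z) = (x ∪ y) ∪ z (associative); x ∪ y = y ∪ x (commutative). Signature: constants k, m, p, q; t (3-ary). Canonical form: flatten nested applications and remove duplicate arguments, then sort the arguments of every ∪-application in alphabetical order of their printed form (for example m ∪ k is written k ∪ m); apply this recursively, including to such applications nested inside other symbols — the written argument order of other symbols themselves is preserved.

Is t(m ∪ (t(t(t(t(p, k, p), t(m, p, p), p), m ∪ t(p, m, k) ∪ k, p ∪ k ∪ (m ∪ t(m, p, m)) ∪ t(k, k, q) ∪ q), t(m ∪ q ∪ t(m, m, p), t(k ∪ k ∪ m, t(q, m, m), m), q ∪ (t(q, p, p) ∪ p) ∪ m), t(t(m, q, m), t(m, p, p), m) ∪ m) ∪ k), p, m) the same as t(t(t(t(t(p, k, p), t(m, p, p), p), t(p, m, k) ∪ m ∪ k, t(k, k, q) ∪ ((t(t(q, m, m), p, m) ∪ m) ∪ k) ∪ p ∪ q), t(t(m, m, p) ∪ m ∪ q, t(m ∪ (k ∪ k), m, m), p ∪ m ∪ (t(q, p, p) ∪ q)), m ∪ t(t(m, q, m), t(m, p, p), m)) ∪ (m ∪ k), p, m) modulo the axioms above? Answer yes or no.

Answer: no — t(k ∪ m ∪ t(t(t(t(p, k, p), t(m, p, p), p), k ∪ m ∪ t(p, m, k), k ∪ m ∪ p ∪ q ∪ t(k, k, q) ∪ t(m, p, m)), t(m ∪ q ∪ t(m, m, p), t(k ∪ m, t(q, m, m), m), m ∪ p ∪ q ∪ t(q, p, p)), m ∪ t(t(m, q, m), t(m, p, p), m)), p, m) vs t(k ∪ m ∪ t(t(t(t(p, k, p), t(m, p, p), p), k ∪ m ∪ t(p, m, k), k ∪ m ∪ p ∪ q ∪ t(k, k, q) ∪ t(t(q, m, m), p, m)), t(m ∪ q ∪ t(m, m, p), t(k ∪ m, m, m), m ∪ p ∪ q ∪ t(q, p, p)), m ∪ t(t(m, q, m), t(m, p, p), m)), p, m)

Derivation:
Left:  t(m ∪ (t(t(t(t(p, k, p), t(m, p, p), p), m ∪ t(p, m, k) ∪ k, p ∪ k ∪ (m ∪ t(m, p, m)) ∪ t(k, k, q) ∪ q), t(m ∪ q ∪ t(m, m, p), t(k ∪ k ∪ m, t(q, m, m), m), q ∪ (t(q, p, p) ∪ p) ∪ m), t(t(m, q, m), t(m, p, p), m) ∪ m) ∪ k), p, m)
  Descend into:  m ∪ (t(t(t(t(p, k, p), t(m, p, p), p), m ∪ t(p, m, k) ∪ k, p ∪ k ∪ (m ∪ t(m, p, m)) ∪ t(k, k, q) ∪ q), t(m ∪ q ∪ t(m, m, p), t(k ∪ k ∪ m, t(q, m, m), m), q ∪ (t(q, p, p) ∪ p) ∪ m), t(t(m, q, m), t(m, p, p), m) ∪ m) ∪ k)
  Un-nest:  m ∪ t(t(t(t(p, k, p), t(m, p, p), p), m ∪ t(p, m, k) ∪ k, p ∪ k ∪ (m ∪ t(m, p, m)) ∪ t(k, k, q) ∪ q), t(m ∪ q ∪ t(m, m, p), t(k ∪ k ∪ m, t(q, m, m), m), q ∪ (t(q, p, p) ∪ p) ∪ m), t(t(m, q, m), t(m, p, p), m) ∪ m) ∪ k
  Simplify inside:  t(t(t(t(p, k, p), t(m, p, p), p), m ∪ t(p, m, k) ∪ k, p ∪ k ∪ (m ∪ t(m, p, m)) ∪ t(k, k, q) ∪ q), t(m ∪ q ∪ t(m, m, p), t(k ∪ k ∪ m, t(q, m, m), m), q ∪ (t(q, p, p) ∪ p) ∪ m), t(t(m, q, m), t(m, p, p), m) ∪ m)  →  t(t(t(t(p, k, p), t(m, p, p), p), k ∪ m ∪ t(p, m, k), k ∪ m ∪ p ∪ q ∪ t(k, k, q) ∪ t(m, p, m)), t(m ∪ q ∪ t(m, m, p), t(k ∪ m, t(q, m, m), m), m ∪ p ∪ q ∪ t(q, p, p)), m ∪ t(t(m, q, m), t(m, p, p), m))
  Order the arguments:  k ∪ m ∪ t(t(t(t(p, k, p), t(m, p, p), p), k ∪ m ∪ t(p, m, k), k ∪ m ∪ p ∪ q ∪ t(k, k, q) ∪ t(m, p, m)), t(m ∪ q ∪ t(m, m, p), t(k ∪ m, t(q, m, m), m), m ∪ p ∪ q ∪ t(q, p, p)), m ∪ t(t(m, q, m), t(m, p, p), m))
  Rebuild:  t(k ∪ m ∪ t(t(t(t(p, k, p), t(m, p, p), p), k ∪ m ∪ t(p, m, k), k ∪ m ∪ p ∪ q ∪ t(k, k, q) ∪ t(m, p, m)), t(m ∪ q ∪ t(m, m, p), t(k ∪ m, t(q, m, m), m), m ∪ p ∪ q ∪ t(q, p, p)), m ∪ t(t(m, q, m), t(m, p, p), m)), p, m)
Right:  t(t(t(t(t(p, k, p), t(m, p, p), p), t(p, m, k) ∪ m ∪ k, t(k, k, q) ∪ ((t(t(q, m, m), p, m) ∪ m) ∪ k) ∪ p ∪ q), t(t(m, m, p) ∪ m ∪ q, t(m ∪ (k ∪ k), m, m), p ∪ m ∪ (t(q, p, p) ∪ q)), m ∪ t(t(m, q, m), t(m, p, p), m)) ∪ (m ∪ k), p, m)
  Descend into:  t(t(t(t(p, k, p), t(m, p, p), p), t(p, m, k) ∪ m ∪ k, t(k, k, q) ∪ ((t(t(q, m, m), p, m) ∪ m) ∪ k) ∪ p ∪ q), t(t(m, m, p) ∪ m ∪ q, t(m ∪ (k ∪ k), m, m), p ∪ m ∪ (t(q, p, p) ∪ q)), m ∪ t(t(m, q, m), t(m, p, p), m)) ∪ (m ∪ k)
  Merge nested applications:  t(t(t(t(p, k, p), t(m, p, p), p), t(p, m, k) ∪ m ∪ k, t(k, k, q) ∪ ((t(t(q, m, m), p, m) ∪ m) ∪ k) ∪ p ∪ q), t(t(m, m, p) ∪ m ∪ q, t(m ∪ (k ∪ k), m, m), p ∪ m ∪ (t(q, p, p) ∪ q)), m ∪ t(t(m, q, m), t(m, p, p), m)) ∪ m ∪ k
  Inside:  t(t(t(t(p, k, p), t(m, p, p), p), t(p, m, k) ∪ m ∪ k, t(k, k, q) ∪ ((t(t(q, m, m), p, m) ∪ m) ∪ k) ∪ p ∪ q), t(t(m, m, p) ∪ m ∪ q, t(m ∪ (k ∪ k), m, m), p ∪ m ∪ (t(q, p, p) ∪ q)), m ∪ t(t(m, q, m), t(m, p, p), m))  →  t(t(t(t(p, k, p), t(m, p, p), p), k ∪ m ∪ t(p, m, k), k ∪ m ∪ p ∪ q ∪ t(k, k, q) ∪ t(t(q, m, m), p, m)), t(m ∪ q ∪ t(m, m, p), t(k ∪ m, m, m), m ∪ p ∪ q ∪ t(q, p, p)), m ∪ t(t(m, q, m), t(m, p, p), m))
  Sort:  k ∪ m ∪ t(t(t(t(p, k, p), t(m, p, p), p), k ∪ m ∪ t(p, m, k), k ∪ m ∪ p ∪ q ∪ t(k, k, q) ∪ t(t(q, m, m), p, m)), t(m ∪ q ∪ t(m, m, p), t(k ∪ m, m, m), m ∪ p ∪ q ∪ t(q, p, p)), m ∪ t(t(m, q, m), t(m, p, p), m))
  Reassemble:  t(k ∪ m ∪ t(t(t(t(p, k, p), t(m, p, p), p), k ∪ m ∪ t(p, m, k), k ∪ m ∪ p ∪ q ∪ t(k, k, q) ∪ t(t(q, m, m), p, m)), t(m ∪ q ∪ t(m, m, p), t(k ∪ m, m, m), m ∪ p ∪ q ∪ t(q, p, p)), m ∪ t(t(m, q, m), t(m, p, p), m)), p, m)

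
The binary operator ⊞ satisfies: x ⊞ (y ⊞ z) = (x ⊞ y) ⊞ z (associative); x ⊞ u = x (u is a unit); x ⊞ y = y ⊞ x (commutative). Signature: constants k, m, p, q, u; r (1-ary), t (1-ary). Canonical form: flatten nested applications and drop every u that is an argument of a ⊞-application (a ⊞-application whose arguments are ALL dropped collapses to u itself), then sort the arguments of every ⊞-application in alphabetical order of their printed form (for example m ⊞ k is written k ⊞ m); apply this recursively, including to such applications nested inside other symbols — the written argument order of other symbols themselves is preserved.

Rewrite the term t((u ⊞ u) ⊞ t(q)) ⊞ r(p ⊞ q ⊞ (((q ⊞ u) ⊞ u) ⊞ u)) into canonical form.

Answer: r(p ⊞ q ⊞ q) ⊞ t(t(q))

Derivation:
Canonicalize subterm:  t((u ⊞ u) ⊞ t(q))  →  t(t(q))
Canonicalize subterm:  r(p ⊞ q ⊞ (((q ⊞ u) ⊞ u) ⊞ u))  →  r(p ⊞ q ⊞ q)
Sort arguments:  r(p ⊞ q ⊞ q) ⊞ t(t(q))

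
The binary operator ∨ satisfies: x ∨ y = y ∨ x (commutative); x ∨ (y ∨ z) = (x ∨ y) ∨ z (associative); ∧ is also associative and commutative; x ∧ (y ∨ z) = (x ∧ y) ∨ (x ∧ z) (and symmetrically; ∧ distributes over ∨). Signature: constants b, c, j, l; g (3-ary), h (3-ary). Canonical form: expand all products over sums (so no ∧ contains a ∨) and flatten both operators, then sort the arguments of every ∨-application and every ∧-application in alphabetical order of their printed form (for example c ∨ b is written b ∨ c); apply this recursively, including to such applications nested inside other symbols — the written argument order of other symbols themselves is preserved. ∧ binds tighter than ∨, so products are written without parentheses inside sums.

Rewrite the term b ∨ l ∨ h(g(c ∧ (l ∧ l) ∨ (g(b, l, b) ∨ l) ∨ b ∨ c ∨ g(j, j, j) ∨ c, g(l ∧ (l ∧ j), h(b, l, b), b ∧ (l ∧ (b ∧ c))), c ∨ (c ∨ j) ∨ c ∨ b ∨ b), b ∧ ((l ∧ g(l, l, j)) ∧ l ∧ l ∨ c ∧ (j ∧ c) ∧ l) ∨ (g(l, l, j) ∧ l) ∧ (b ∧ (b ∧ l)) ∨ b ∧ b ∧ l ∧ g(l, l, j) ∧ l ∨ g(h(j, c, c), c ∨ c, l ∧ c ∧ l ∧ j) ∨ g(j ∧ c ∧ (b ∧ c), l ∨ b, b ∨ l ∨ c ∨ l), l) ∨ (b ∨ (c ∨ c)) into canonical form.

Answer: b ∨ b ∨ c ∨ c ∨ h(g(b ∨ c ∨ c ∨ c ∧ l ∧ l ∨ g(b, l, b) ∨ g(j, j, j) ∨ l, g(j ∧ l ∧ l, h(b, l, b), b ∧ b ∧ c ∧ l), b ∨ b ∨ c ∨ c ∨ c ∨ j), b ∧ b ∧ g(l, l, j) ∧ l ∧ l ∨ b ∧ b ∧ g(l, l, j) ∧ l ∧ l ∨ b ∧ c ∧ c ∧ j ∧ l ∨ b ∧ g(l, l, j) ∧ l ∧ l ∧ l ∨ g(b ∧ c ∧ c ∧ j, b ∨ l, b ∨ c ∨ l ∨ l) ∨ g(h(j, c, c), c ∨ c, c ∧ j ∧ l ∧ l), l) ∨ l

Derivation:
Expand products over sums:  b ∨ l ∨ h(g(b ∨ c ∨ c ∨ c ∧ l ∧ l ∨ g(b, l, b) ∨ g(j, j, j) ∨ l, g(j ∧ l ∧ l, h(b, l, b), b ∧ b ∧ c ∧ l), b ∨ b ∨ c ∨ c ∨ c ∨ j), b ∧ b ∧ g(l, l, j) ∧ l ∧ l ∨ b ∧ b ∧ g(l, l, j) ∧ l ∧ l ∨ b ∧ c ∧ c ∧ j ∧ l ∨ b ∧ g(l, l, j) ∧ l ∧ l ∧ l ∨ g(b ∧ c ∧ c ∧ j, b ∨ l, b ∨ c ∨ l ∨ l) ∨ g(h(j, c, c), c ∨ c, c ∧ j ∧ l ∧ l), l) ∨ b ∨ c ∨ c
Sort arguments:  b ∨ b ∨ c ∨ c ∨ h(g(b ∨ c ∨ c ∨ c ∧ l ∧ l ∨ g(b, l, b) ∨ g(j, j, j) ∨ l, g(j ∧ l ∧ l, h(b, l, b), b ∧ b ∧ c ∧ l), b ∨ b ∨ c ∨ c ∨ c ∨ j), b ∧ b ∧ g(l, l, j) ∧ l ∧ l ∨ b ∧ b ∧ g(l, l, j) ∧ l ∧ l ∨ b ∧ c ∧ c ∧ j ∧ l ∨ b ∧ g(l, l, j) ∧ l ∧ l ∧ l ∨ g(b ∧ c ∧ c ∧ j, b ∨ l, b ∨ c ∨ l ∨ l) ∨ g(h(j, c, c), c ∨ c, c ∧ j ∧ l ∧ l), l) ∨ l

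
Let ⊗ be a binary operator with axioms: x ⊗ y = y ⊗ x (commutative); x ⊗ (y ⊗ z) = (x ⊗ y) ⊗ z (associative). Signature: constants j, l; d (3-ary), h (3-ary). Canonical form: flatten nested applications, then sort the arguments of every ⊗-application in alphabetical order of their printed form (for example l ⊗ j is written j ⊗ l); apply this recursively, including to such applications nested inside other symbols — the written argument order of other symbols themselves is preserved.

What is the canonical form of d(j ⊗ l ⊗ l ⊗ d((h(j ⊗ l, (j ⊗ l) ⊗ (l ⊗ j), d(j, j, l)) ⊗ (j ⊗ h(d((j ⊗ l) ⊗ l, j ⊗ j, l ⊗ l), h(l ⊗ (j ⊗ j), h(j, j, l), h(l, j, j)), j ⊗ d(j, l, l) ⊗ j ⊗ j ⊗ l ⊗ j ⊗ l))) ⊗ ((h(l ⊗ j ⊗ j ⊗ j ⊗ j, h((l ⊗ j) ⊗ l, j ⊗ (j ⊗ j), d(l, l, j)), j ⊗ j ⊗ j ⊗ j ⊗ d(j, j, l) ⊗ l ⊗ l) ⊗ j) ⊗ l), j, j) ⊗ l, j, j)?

Work inside:  j ⊗ l ⊗ l ⊗ d((h(j ⊗ l, (j ⊗ l) ⊗ (l ⊗ j), d(j, j, l)) ⊗ (j ⊗ h(d((j ⊗ l) ⊗ l, j ⊗ j, l ⊗ l), h(l ⊗ (j ⊗ j), h(j, j, l), h(l, j, j)), j ⊗ d(j, l, l) ⊗ j ⊗ j ⊗ l ⊗ j ⊗ l))) ⊗ ((h(l ⊗ j ⊗ j ⊗ j ⊗ j, h((l ⊗ j) ⊗ l, j ⊗ (j ⊗ j), d(l, l, j)), j ⊗ j ⊗ j ⊗ j ⊗ d(j, j, l) ⊗ l ⊗ l) ⊗ j) ⊗ l), j, j) ⊗ l
Canonicalize subterm:  d((h(j ⊗ l, (j ⊗ l) ⊗ (l ⊗ j), d(j, j, l)) ⊗ (j ⊗ h(d((j ⊗ l) ⊗ l, j ⊗ j, l ⊗ l), h(l ⊗ (j ⊗ j), h(j, j, l), h(l, j, j)), j ⊗ d(j, l, l) ⊗ j ⊗ j ⊗ l ⊗ j ⊗ l))) ⊗ ((h(l ⊗ j ⊗ j ⊗ j ⊗ j, h((l ⊗ j) ⊗ l, j ⊗ (j ⊗ j), d(l, l, j)), j ⊗ j ⊗ j ⊗ j ⊗ d(j, j, l) ⊗ l ⊗ l) ⊗ j) ⊗ l), j, j)  →  d(h(d(j ⊗ l ⊗ l, j ⊗ j, l ⊗ l), h(j ⊗ j ⊗ l, h(j, j, l), h(l, j, j)), d(j, l, l) ⊗ j ⊗ j ⊗ j ⊗ j ⊗ l ⊗ l) ⊗ h(j ⊗ j ⊗ j ⊗ j ⊗ l, h(j ⊗ l ⊗ l, j ⊗ j ⊗ j, d(l, l, j)), d(j, j, l) ⊗ j ⊗ j ⊗ j ⊗ j ⊗ l ⊗ l) ⊗ h(j ⊗ l, j ⊗ j ⊗ l ⊗ l, d(j, j, l)) ⊗ j ⊗ j ⊗ l, j, j)
Sort:  d(h(d(j ⊗ l ⊗ l, j ⊗ j, l ⊗ l), h(j ⊗ j ⊗ l, h(j, j, l), h(l, j, j)), d(j, l, l) ⊗ j ⊗ j ⊗ j ⊗ j ⊗ l ⊗ l) ⊗ h(j ⊗ j ⊗ j ⊗ j ⊗ l, h(j ⊗ l ⊗ l, j ⊗ j ⊗ j, d(l, l, j)), d(j, j, l) ⊗ j ⊗ j ⊗ j ⊗ j ⊗ l ⊗ l) ⊗ h(j ⊗ l, j ⊗ j ⊗ l ⊗ l, d(j, j, l)) ⊗ j ⊗ j ⊗ l, j, j) ⊗ j ⊗ l ⊗ l ⊗ l
Put back:  d(d(h(d(j ⊗ l ⊗ l, j ⊗ j, l ⊗ l), h(j ⊗ j ⊗ l, h(j, j, l), h(l, j, j)), d(j, l, l) ⊗ j ⊗ j ⊗ j ⊗ j ⊗ l ⊗ l) ⊗ h(j ⊗ j ⊗ j ⊗ j ⊗ l, h(j ⊗ l ⊗ l, j ⊗ j ⊗ j, d(l, l, j)), d(j, j, l) ⊗ j ⊗ j ⊗ j ⊗ j ⊗ l ⊗ l) ⊗ h(j ⊗ l, j ⊗ j ⊗ l ⊗ l, d(j, j, l)) ⊗ j ⊗ j ⊗ l, j, j) ⊗ j ⊗ l ⊗ l ⊗ l, j, j)

Answer: d(d(h(d(j ⊗ l ⊗ l, j ⊗ j, l ⊗ l), h(j ⊗ j ⊗ l, h(j, j, l), h(l, j, j)), d(j, l, l) ⊗ j ⊗ j ⊗ j ⊗ j ⊗ l ⊗ l) ⊗ h(j ⊗ j ⊗ j ⊗ j ⊗ l, h(j ⊗ l ⊗ l, j ⊗ j ⊗ j, d(l, l, j)), d(j, j, l) ⊗ j ⊗ j ⊗ j ⊗ j ⊗ l ⊗ l) ⊗ h(j ⊗ l, j ⊗ j ⊗ l ⊗ l, d(j, j, l)) ⊗ j ⊗ j ⊗ l, j, j) ⊗ j ⊗ l ⊗ l ⊗ l, j, j)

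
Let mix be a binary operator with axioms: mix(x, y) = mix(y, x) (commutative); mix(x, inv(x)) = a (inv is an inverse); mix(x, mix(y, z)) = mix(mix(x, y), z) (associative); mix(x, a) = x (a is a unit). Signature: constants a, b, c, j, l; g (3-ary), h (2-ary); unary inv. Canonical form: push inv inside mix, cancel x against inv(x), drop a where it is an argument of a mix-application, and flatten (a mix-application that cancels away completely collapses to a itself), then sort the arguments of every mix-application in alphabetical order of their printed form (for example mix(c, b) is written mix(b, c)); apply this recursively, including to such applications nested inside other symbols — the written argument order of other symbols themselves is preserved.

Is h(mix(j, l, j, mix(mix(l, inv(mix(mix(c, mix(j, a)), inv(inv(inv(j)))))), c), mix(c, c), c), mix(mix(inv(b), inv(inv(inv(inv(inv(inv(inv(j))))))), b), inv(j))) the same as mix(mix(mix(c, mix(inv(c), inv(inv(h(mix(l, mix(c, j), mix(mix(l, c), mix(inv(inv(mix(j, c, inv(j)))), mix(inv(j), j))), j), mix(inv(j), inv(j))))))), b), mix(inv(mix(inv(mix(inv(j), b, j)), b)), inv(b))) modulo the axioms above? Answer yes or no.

Left:  h(mix(j, l, j, mix(mix(l, inv(mix(mix(c, mix(j, a)), inv(inv(inv(j)))))), c), mix(c, c), c), mix(mix(inv(b), inv(inv(inv(inv(inv(inv(inv(j))))))), b), inv(j)))
  Descend into:  mix(j, l, j, mix(mix(l, inv(mix(mix(c, mix(j, a)), inv(inv(inv(j)))))), c), mix(c, c), c)
  Push inv inside:  distribute inv over mix and collapse double inv
  Collect terms:  mix(j, j, l, l, c, c, c)
  Sort arguments:  mix(c, c, c, j, j, l, l)
  Put back:  h(mix(c, c, c, j, j, l, l), mix(inv(j), inv(j)))
Right:  mix(mix(mix(c, mix(inv(c), inv(inv(h(mix(l, mix(c, j), mix(mix(l, c), mix(inv(inv(mix(j, c, inv(j)))), mix(inv(j), j))), j), mix(inv(j), inv(j))))))), b), mix(inv(mix(inv(mix(inv(j), b, j)), b)), inv(b)))
  Push inv inside:  distribute inv over mix and collapse double inv
  Cancel inverse pairs:  c cancels; b cancels; j cancels
  Combine occurrences:  h(mix(c, c, c, j, j, l, l), mix(inv(j), inv(j)))

Answer: yes — both canonical forms are h(mix(c, c, c, j, j, l, l), mix(inv(j), inv(j)))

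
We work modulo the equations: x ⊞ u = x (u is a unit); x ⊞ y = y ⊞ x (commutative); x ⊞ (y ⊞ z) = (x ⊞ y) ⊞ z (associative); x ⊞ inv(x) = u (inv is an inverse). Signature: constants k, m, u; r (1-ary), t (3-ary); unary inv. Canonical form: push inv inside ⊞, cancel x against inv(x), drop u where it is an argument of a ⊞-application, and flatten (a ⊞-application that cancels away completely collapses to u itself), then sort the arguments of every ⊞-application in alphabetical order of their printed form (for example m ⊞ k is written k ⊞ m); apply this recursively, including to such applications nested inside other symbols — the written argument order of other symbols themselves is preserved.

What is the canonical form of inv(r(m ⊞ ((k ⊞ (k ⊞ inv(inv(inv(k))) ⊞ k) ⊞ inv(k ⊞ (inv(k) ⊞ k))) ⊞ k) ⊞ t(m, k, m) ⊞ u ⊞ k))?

Answer: inv(r(k ⊞ k ⊞ k ⊞ m ⊞ t(m, k, m)))

Derivation:
Push inv inside:  distribute inv over ⊞ and collapse double inv
Combine occurrences:  inv(r(k ⊞ k ⊞ k ⊞ m ⊞ t(m, k, m)))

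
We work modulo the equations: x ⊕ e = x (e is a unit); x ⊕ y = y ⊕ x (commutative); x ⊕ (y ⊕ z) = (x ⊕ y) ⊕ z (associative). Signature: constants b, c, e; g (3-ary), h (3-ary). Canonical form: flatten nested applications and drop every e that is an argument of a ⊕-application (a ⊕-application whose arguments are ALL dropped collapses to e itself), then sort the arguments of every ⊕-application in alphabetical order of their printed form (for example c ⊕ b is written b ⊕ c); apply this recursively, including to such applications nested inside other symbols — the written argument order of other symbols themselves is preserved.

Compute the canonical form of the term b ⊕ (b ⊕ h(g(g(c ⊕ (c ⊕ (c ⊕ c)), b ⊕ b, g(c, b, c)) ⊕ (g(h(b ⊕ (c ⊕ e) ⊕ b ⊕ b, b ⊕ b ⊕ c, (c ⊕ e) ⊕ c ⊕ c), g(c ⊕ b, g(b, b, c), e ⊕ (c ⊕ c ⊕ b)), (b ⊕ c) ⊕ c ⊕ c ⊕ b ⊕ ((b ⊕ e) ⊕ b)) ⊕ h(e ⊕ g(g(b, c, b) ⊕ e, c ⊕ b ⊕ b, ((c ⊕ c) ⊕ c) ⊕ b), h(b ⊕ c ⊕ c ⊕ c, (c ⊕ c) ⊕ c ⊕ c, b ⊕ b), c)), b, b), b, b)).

Flatten:  b ⊕ b ⊕ h(g(g(c ⊕ (c ⊕ (c ⊕ c)), b ⊕ b, g(c, b, c)) ⊕ (g(h(b ⊕ (c ⊕ e) ⊕ b ⊕ b, b ⊕ b ⊕ c, (c ⊕ e) ⊕ c ⊕ c), g(c ⊕ b, g(b, b, c), e ⊕ (c ⊕ c ⊕ b)), (b ⊕ c) ⊕ c ⊕ c ⊕ b ⊕ ((b ⊕ e) ⊕ b)) ⊕ h(e ⊕ g(g(b, c, b) ⊕ e, c ⊕ b ⊕ b, ((c ⊕ c) ⊕ c) ⊕ b), h(b ⊕ c ⊕ c ⊕ c, (c ⊕ c) ⊕ c ⊕ c, b ⊕ b), c)), b, b), b, b)
Simplify inside:  h(g(g(c ⊕ (c ⊕ (c ⊕ c)), b ⊕ b, g(c, b, c)) ⊕ (g(h(b ⊕ (c ⊕ e) ⊕ b ⊕ b, b ⊕ b ⊕ c, (c ⊕ e) ⊕ c ⊕ c), g(c ⊕ b, g(b, b, c), e ⊕ (c ⊕ c ⊕ b)), (b ⊕ c) ⊕ c ⊕ c ⊕ b ⊕ ((b ⊕ e) ⊕ b)) ⊕ h(e ⊕ g(g(b, c, b) ⊕ e, c ⊕ b ⊕ b, ((c ⊕ c) ⊕ c) ⊕ b), h(b ⊕ c ⊕ c ⊕ c, (c ⊕ c) ⊕ c ⊕ c, b ⊕ b), c)), b, b), b, b)  →  h(g(g(c ⊕ c ⊕ c ⊕ c, b ⊕ b, g(c, b, c)) ⊕ g(h(b ⊕ b ⊕ b ⊕ c, b ⊕ b ⊕ c, c ⊕ c ⊕ c), g(b ⊕ c, g(b, b, c), b ⊕ c ⊕ c), b ⊕ b ⊕ b ⊕ b ⊕ c ⊕ c ⊕ c) ⊕ h(g(g(b, c, b), b ⊕ b ⊕ c, b ⊕ c ⊕ c ⊕ c), h(b ⊕ c ⊕ c ⊕ c, c ⊕ c ⊕ c ⊕ c, b ⊕ b), c), b, b), b, b)
Sort:  b ⊕ b ⊕ h(g(g(c ⊕ c ⊕ c ⊕ c, b ⊕ b, g(c, b, c)) ⊕ g(h(b ⊕ b ⊕ b ⊕ c, b ⊕ b ⊕ c, c ⊕ c ⊕ c), g(b ⊕ c, g(b, b, c), b ⊕ c ⊕ c), b ⊕ b ⊕ b ⊕ b ⊕ c ⊕ c ⊕ c) ⊕ h(g(g(b, c, b), b ⊕ b ⊕ c, b ⊕ c ⊕ c ⊕ c), h(b ⊕ c ⊕ c ⊕ c, c ⊕ c ⊕ c ⊕ c, b ⊕ b), c), b, b), b, b)

Answer: b ⊕ b ⊕ h(g(g(c ⊕ c ⊕ c ⊕ c, b ⊕ b, g(c, b, c)) ⊕ g(h(b ⊕ b ⊕ b ⊕ c, b ⊕ b ⊕ c, c ⊕ c ⊕ c), g(b ⊕ c, g(b, b, c), b ⊕ c ⊕ c), b ⊕ b ⊕ b ⊕ b ⊕ c ⊕ c ⊕ c) ⊕ h(g(g(b, c, b), b ⊕ b ⊕ c, b ⊕ c ⊕ c ⊕ c), h(b ⊕ c ⊕ c ⊕ c, c ⊕ c ⊕ c ⊕ c, b ⊕ b), c), b, b), b, b)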